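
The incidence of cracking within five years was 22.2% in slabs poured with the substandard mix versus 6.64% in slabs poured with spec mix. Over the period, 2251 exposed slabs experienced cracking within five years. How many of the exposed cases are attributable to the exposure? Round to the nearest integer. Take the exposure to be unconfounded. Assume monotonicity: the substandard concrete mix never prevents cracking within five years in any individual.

p₁ = 0.222, p₀ = 0.0664.
PN = (p₁ − p₀)/p₁ = (0.222 − 0.0664) / 0.222 ≈ 0.70090.
Attributable cases ≈ PN × (exposed cases) = 0.70090 × 2251 ≈ 1577.73.

about 1578 cases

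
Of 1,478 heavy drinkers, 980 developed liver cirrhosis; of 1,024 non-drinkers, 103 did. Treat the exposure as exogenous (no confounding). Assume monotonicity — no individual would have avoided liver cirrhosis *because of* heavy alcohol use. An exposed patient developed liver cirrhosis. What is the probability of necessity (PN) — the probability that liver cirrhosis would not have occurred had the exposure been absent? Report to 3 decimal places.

p₁ = P(outcome | exposed) = 980/1478 = 0.66306
p₀ = P(outcome | unexposed) = 103/1024 = 0.10059
Under exogeneity and monotonicity, PN = (p₁ − p₀) / p₁.
PN = (0.66306 − 0.10059) / 0.66306 = 0.56247 / 0.66306 ≈ 0.8483

PN ≈ 0.848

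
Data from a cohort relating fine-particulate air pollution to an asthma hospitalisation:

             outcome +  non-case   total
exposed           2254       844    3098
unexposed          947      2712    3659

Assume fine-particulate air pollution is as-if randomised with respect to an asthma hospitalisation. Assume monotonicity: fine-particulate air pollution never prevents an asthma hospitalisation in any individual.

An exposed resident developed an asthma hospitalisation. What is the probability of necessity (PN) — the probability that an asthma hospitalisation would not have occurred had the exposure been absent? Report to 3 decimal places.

p₁ = P(outcome | exposed) = 2254/3098 = 0.72757
p₀ = P(outcome | unexposed) = 947/3659 = 0.25881
Under exogeneity and monotonicity, PN = (p₁ − p₀)/p₁.
PN = (0.72757 − 0.25881) / 0.72757 ≈ 0.6443

PN ≈ 0.644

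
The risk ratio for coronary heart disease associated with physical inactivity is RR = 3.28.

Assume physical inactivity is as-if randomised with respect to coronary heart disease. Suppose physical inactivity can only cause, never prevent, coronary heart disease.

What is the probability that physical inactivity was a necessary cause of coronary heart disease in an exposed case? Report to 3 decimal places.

Under exogeneity and monotonicity, PN = (RR − 1) / RR = 1 − 1/RR.
PN = (3.28 − 1) / 3.28 = 2.28 / 3.28 ≈ 0.6951

PN ≈ 0.695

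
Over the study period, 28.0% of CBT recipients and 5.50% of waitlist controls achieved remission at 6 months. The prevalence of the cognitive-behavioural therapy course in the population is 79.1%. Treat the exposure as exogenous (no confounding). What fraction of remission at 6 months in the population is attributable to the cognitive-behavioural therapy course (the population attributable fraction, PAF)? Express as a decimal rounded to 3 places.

p₁ = 0.28, p₀ = 0.055.
Overall risk P(Y=1) = π·p₁ + (1−π)·p₀ = 0.791×0.28 + 0.209×0.055 = 0.23298.
Under exogeneity, PAF = [P(Y=1) − p₀] / P(Y=1).
PAF = (0.23298 − 0.055) / 0.23298 ≈ 0.7639

PAF ≈ 0.764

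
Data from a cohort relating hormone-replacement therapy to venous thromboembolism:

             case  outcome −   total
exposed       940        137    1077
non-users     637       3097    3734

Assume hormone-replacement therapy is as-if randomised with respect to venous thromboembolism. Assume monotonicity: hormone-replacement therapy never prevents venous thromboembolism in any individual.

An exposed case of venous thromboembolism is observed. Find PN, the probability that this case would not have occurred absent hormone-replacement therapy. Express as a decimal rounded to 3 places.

PN ≈ 0.805

p₁ = P(outcome | exposed) = 940/1077 = 0.87279
p₀ = P(outcome | unexposed) = 637/3734 = 0.17059
Under exogeneity and monotonicity, PN = (p₁ − p₀)/p₁.
PN = (0.87279 − 0.17059) / 0.87279 ≈ 0.8045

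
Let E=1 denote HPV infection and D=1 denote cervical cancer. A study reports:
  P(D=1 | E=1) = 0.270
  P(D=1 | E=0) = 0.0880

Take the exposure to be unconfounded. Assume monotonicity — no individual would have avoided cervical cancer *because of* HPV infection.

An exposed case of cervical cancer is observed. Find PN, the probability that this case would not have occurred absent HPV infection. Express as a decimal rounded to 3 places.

Let p₁ = 0.27, p₀ = 0.088.
Under exogeneity and monotonicity, PN = (p₁ − p₀) / p₁.
PN = (0.27 − 0.088) / 0.27 = 0.182 / 0.27 ≈ 0.6741

PN ≈ 0.674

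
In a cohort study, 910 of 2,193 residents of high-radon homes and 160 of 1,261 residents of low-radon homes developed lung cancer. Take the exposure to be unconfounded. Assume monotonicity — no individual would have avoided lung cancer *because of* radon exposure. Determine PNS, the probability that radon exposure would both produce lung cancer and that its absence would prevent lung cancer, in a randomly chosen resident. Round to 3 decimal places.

p₁ = P(outcome | exposed) = 910/2193 = 0.41496
p₀ = P(outcome | unexposed) = 160/1261 = 0.12688
Under exogeneity and monotonicity, PNS = p₁ − p₀.
PNS = 0.41496 − 0.12688 = 0.28807

PNS ≈ 0.288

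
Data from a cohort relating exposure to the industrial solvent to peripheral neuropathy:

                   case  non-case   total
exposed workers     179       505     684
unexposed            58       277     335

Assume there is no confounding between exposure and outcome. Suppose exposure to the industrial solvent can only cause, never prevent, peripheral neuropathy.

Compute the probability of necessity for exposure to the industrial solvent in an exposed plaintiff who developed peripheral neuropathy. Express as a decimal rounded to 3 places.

p₁ = P(outcome | exposed) = 179/684 = 0.2617
p₀ = P(outcome | unexposed) = 58/335 = 0.17313
Under exogeneity and monotonicity, PN = (p₁ − p₀)/p₁.
PN = (0.2617 − 0.17313) / 0.2617 ≈ 0.3384

PN ≈ 0.338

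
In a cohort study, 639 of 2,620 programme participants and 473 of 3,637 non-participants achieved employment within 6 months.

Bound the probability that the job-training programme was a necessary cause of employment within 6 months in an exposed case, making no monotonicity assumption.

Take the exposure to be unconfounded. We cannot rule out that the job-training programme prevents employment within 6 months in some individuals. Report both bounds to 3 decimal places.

0.467 ≤ PN ≤ 1.000

p₁ = P(outcome | exposed) = 639/2620 = 0.24389
p₀ = P(outcome | unexposed) = 473/3637 = 0.13005
Under exogeneity alone the bounds on PN are max{0,(p₁−p₀)/p₁} ≤ PN ≤ min{1,(1−p₀)/p₁}.
  lower = (p₁ − p₀)/p₁ = 0.11384 / 0.24389 ≈ 0.4668
  upper = min{1, (1 − p₀)/p₁} = 0.86995 / 0.24389 ≈ 3.5669 → capped at 1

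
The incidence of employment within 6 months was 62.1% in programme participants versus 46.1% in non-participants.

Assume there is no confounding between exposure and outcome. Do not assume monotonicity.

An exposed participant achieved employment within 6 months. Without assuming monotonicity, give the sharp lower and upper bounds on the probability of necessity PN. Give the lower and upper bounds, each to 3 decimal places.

0.258 ≤ PN ≤ 0.868

p₁ = 0.621, p₀ = 0.461.
Under exogeneity alone the bounds on PN are max{0,(p₁−p₀)/p₁} ≤ PN ≤ min{1,(1−p₀)/p₁}.
  lower = (p₁ − p₀)/p₁ = 0.16 / 0.621 ≈ 0.2576
  upper = min{1, (1 − p₀)/p₁} = 0.539 / 0.621 ≈ 0.8680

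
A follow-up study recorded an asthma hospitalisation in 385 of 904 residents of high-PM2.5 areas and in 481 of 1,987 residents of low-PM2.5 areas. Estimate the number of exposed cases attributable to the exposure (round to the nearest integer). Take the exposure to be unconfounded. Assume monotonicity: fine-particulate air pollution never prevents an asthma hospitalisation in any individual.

p₁ = P(outcome | exposed) = 385/904 = 0.42588
p₀ = P(outcome | unexposed) = 481/1987 = 0.24207
PN = (p₁ − p₀)/p₁ = (0.42588 − 0.24207) / 0.42588 ≈ 0.43160.
Attributable cases ≈ PN × (exposed cases) = 0.43160 × 385 ≈ 166.17.

about 166 cases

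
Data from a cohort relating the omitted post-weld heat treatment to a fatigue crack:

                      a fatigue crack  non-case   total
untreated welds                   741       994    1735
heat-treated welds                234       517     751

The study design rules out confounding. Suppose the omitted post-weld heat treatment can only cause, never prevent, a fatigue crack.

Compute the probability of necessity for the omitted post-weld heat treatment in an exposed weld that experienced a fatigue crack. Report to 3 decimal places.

p₁ = P(outcome | exposed) = 741/1735 = 0.42709
p₀ = P(outcome | unexposed) = 234/751 = 0.31158
Under exogeneity and monotonicity, PN = (p₁ − p₀) / p₁.
PN = (0.42709 − 0.31158) / 0.42709 = 0.1155 / 0.42709 ≈ 0.2704

PN ≈ 0.270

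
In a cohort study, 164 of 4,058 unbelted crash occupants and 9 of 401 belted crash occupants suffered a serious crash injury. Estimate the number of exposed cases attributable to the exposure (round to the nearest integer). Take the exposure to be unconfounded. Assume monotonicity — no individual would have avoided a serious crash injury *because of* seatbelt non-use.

p₁ = P(outcome | exposed) = 164/4058 = 0.040414
p₀ = P(outcome | unexposed) = 9/401 = 0.022444
PN = (p₁ − p₀)/p₁ = (0.040414 − 0.022444) / 0.040414 ≈ 0.44465.
Attributable cases ≈ PN × (exposed cases) = 0.44465 × 164 ≈ 72.92.

about 73 cases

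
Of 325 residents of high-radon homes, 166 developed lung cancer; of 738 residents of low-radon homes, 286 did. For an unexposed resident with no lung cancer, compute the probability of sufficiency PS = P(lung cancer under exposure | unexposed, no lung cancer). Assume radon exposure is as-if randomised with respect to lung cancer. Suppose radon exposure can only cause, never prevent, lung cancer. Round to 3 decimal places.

p₁ = P(outcome | exposed) = 166/325 = 0.51077
p₀ = P(outcome | unexposed) = 286/738 = 0.38753
Under exogeneity and monotonicity, PS = (p₁ − p₀) / (1 − p₀).
PS = (0.51077 − 0.38753) / (1 − 0.38753) = 0.12324 / 0.61247 ≈ 0.2012

PS ≈ 0.201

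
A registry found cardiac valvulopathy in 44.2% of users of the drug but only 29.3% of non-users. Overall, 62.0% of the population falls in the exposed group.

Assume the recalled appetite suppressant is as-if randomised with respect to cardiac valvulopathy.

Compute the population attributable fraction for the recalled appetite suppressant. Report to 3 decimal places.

p₁ = 0.442, p₀ = 0.293.
Overall risk P(Y=1) = π·p₁ + (1−π)·p₀ = 0.62×0.442 + 0.38×0.293 = 0.38538.
Under exogeneity, PAF = [P(Y=1) − p₀] / P(Y=1).
PAF = (0.38538 − 0.293) / 0.38538 ≈ 0.2397

PAF ≈ 0.240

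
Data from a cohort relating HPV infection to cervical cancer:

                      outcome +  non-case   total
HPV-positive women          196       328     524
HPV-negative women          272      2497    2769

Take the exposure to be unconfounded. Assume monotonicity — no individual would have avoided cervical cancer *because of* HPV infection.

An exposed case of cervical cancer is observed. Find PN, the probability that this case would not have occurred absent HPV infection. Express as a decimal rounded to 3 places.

PN ≈ 0.737

p₁ = P(outcome | exposed) = 196/524 = 0.37405
p₀ = P(outcome | unexposed) = 272/2769 = 0.09823
Under exogeneity and monotonicity, PN = (p₁ − p₀)/p₁.
PN = (0.37405 − 0.09823) / 0.37405 ≈ 0.7374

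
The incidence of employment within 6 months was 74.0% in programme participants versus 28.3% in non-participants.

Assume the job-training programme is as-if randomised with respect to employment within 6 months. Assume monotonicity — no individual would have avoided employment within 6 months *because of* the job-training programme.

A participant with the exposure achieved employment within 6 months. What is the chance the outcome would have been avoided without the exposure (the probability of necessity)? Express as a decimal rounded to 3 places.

p₁ = 0.74, p₀ = 0.283.
Under exogeneity and monotonicity, PN = (p₁ − p₀) / p₁.
PN = (0.74 − 0.283) / 0.74 = 0.457 / 0.74 ≈ 0.6176

PN ≈ 0.618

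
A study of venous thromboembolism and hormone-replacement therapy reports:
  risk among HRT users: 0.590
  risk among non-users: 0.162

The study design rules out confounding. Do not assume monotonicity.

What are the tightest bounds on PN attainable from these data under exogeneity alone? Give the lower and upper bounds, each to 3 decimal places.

Let p₁ = 0.59, p₀ = 0.162.
Under exogeneity alone the bounds on PN are max{0,(p₁−p₀)/p₁} ≤ PN ≤ min{1,(1−p₀)/p₁}.
  lower = (p₁ − p₀)/p₁ = 0.428 / 0.59 ≈ 0.7254
  upper = min{1, (1 − p₀)/p₁} = 0.838 / 0.59 ≈ 1.4203 → capped at 1

0.725 ≤ PN ≤ 1.000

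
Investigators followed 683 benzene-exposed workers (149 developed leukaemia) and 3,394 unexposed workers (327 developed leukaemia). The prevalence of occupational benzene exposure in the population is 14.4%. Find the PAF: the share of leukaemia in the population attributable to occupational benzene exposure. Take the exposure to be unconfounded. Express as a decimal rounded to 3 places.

p₁ = P(outcome | exposed) = 149/683 = 0.21816
p₀ = P(outcome | unexposed) = 327/3394 = 0.096346
Overall risk P(Y=1) = π·p₁ + (1−π)·p₀ = 0.144×0.21816 + 0.856×0.096346 = 0.11389.
Under exogeneity, PAF = [P(Y=1) − p₀] / P(Y=1).
PAF = (0.11389 − 0.096346) / 0.11389 ≈ 0.1540

PAF ≈ 0.154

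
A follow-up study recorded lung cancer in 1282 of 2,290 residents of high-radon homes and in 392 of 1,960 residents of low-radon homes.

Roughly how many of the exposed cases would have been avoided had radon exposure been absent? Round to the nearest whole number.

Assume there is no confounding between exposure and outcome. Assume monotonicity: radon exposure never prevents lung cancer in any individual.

about 824 cases

p₁ = P(outcome | exposed) = 1282/2290 = 0.55983
p₀ = P(outcome | unexposed) = 392/1960 = 0.2
PN = (p₁ − p₀)/p₁ = (0.55983 − 0.2) / 0.55983 ≈ 0.64275.
Attributable cases ≈ PN × (exposed cases) = 0.64275 × 1282 ≈ 824.00.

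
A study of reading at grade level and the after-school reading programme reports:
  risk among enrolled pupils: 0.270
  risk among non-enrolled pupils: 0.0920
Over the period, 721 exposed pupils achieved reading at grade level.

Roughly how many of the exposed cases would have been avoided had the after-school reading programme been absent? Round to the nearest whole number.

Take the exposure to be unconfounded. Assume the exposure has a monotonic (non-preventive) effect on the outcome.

Let p₁ = 0.27, p₀ = 0.092.
PN = (p₁ − p₀)/p₁ = (0.27 − 0.092) / 0.27 ≈ 0.65926.
Attributable cases ≈ PN × (exposed cases) = 0.65926 × 721 ≈ 475.33.

about 475 cases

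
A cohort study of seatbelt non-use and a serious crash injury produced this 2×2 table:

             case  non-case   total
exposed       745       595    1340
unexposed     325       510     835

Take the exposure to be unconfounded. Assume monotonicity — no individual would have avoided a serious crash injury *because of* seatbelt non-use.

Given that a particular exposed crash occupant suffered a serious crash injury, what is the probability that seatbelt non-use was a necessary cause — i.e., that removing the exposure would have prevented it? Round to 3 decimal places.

PN ≈ 0.300

p₁ = P(outcome | exposed) = 745/1340 = 0.55597
p₀ = P(outcome | unexposed) = 325/835 = 0.38922
Under exogeneity and monotonicity, PN = (p₁ − p₀) / p₁.
PN = (0.55597 − 0.38922) / 0.55597 = 0.16675 / 0.55597 ≈ 0.2999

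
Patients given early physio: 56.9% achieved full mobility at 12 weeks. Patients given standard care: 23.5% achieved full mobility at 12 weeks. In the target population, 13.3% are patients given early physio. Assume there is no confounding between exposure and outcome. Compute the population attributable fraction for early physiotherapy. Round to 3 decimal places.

p₁ = 0.569, p₀ = 0.235.
Overall risk P(Y=1) = π·p₁ + (1−π)·p₀ = 0.133×0.569 + 0.867×0.235 = 0.27942.
Under exogeneity, PAF = [P(Y=1) − p₀] / P(Y=1).
PAF = (0.27942 − 0.235) / 0.27942 ≈ 0.1590

PAF ≈ 0.159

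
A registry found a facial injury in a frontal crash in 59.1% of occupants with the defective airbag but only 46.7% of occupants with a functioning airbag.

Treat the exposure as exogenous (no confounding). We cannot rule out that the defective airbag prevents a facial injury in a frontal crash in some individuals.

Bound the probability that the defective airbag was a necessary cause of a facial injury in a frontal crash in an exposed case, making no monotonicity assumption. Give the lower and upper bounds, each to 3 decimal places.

p₁ = 0.591, p₀ = 0.467.
Under exogeneity alone the bounds on PN are max{0,(p₁−p₀)/p₁} ≤ PN ≤ min{1,(1−p₀)/p₁}.
  lower = (p₁ − p₀)/p₁ = 0.124 / 0.591 ≈ 0.2098
  upper = min{1, (1 − p₀)/p₁} = 0.533 / 0.591 ≈ 0.9019

0.210 ≤ PN ≤ 0.902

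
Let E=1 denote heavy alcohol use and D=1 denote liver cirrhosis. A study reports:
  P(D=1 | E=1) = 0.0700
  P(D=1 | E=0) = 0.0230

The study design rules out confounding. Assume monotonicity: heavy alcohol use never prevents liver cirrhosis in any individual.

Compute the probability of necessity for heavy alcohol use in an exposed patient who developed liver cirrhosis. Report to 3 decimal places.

PN ≈ 0.671

Let p₁ = 0.07, p₀ = 0.023.
Under exogeneity and monotonicity, PN = (p₁ − p₀) / p₁.
PN = (0.07 − 0.023) / 0.07 = 0.047 / 0.07 ≈ 0.6714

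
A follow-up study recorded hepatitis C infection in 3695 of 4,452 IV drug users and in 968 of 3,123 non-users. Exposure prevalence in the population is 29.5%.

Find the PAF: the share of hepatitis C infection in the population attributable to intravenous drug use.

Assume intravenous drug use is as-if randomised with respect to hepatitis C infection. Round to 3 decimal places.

PAF ≈ 0.331

p₁ = P(outcome | exposed) = 3695/4452 = 0.82996
p₀ = P(outcome | unexposed) = 968/3123 = 0.30996
Overall risk P(Y=1) = π·p₁ + (1−π)·p₀ = 0.295×0.82996 + 0.705×0.30996 = 0.46336.
Under exogeneity, PAF = [P(Y=1) − p₀] / P(Y=1).
PAF = (0.46336 − 0.30996) / 0.46336 ≈ 0.3311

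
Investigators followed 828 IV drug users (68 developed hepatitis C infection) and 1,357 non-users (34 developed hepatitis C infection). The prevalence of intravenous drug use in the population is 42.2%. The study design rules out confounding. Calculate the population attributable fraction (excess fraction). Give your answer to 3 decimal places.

p₁ = P(outcome | exposed) = 68/828 = 0.082126
p₀ = P(outcome | unexposed) = 34/1357 = 0.025055
Overall risk P(Y=1) = π·p₁ + (1−π)·p₀ = 0.422×0.082126 + 0.578×0.025055 = 0.049139.
Under exogeneity, PAF = [P(Y=1) − p₀] / P(Y=1).
PAF = (0.049139 − 0.025055) / 0.049139 ≈ 0.4901

PAF ≈ 0.490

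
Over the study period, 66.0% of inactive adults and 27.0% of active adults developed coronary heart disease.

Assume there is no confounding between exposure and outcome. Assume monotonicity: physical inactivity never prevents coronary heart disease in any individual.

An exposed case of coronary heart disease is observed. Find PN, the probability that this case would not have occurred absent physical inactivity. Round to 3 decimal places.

PN ≈ 0.591

p₁ = 0.66, p₀ = 0.27.
Under exogeneity and monotonicity, PN = (p₁ − p₀) / p₁.
PN = (0.66 − 0.27) / 0.66 = 0.39 / 0.66 ≈ 0.5909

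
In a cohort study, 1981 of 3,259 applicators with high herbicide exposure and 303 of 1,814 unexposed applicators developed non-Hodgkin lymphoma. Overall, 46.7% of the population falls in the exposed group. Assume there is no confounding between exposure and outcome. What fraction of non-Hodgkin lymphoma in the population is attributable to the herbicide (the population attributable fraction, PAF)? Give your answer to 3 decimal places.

p₁ = P(outcome | exposed) = 1981/3259 = 0.60786
p₀ = P(outcome | unexposed) = 303/1814 = 0.16703
Overall risk P(Y=1) = π·p₁ + (1−π)·p₀ = 0.467×0.60786 + 0.533×0.16703 = 0.3729.
Under exogeneity, PAF = [P(Y=1) − p₀] / P(Y=1).
PAF = (0.3729 − 0.16703) / 0.3729 ≈ 0.5521

PAF ≈ 0.552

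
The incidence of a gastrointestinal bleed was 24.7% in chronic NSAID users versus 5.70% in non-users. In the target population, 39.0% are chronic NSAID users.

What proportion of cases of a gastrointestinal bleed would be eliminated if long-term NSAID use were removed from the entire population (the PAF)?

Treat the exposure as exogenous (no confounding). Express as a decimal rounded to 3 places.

PAF ≈ 0.565

p₁ = 0.247, p₀ = 0.057.
Overall risk P(Y=1) = π·p₁ + (1−π)·p₀ = 0.39×0.247 + 0.61×0.057 = 0.1311.
Under exogeneity, PAF = [P(Y=1) − p₀] / P(Y=1).
PAF = (0.1311 − 0.057) / 0.1311 ≈ 0.5652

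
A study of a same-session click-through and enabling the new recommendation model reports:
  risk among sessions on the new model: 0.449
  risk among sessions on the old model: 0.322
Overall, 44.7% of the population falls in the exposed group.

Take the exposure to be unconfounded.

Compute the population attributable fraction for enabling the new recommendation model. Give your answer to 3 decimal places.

Let p₁ = 0.449, p₀ = 0.322.
Overall risk P(Y=1) = π·p₁ + (1−π)·p₀ = 0.447×0.449 + 0.553×0.322 = 0.37877.
Under exogeneity, PAF = [P(Y=1) − p₀] / P(Y=1).
PAF = (0.37877 − 0.322) / 0.37877 ≈ 0.1499

PAF ≈ 0.150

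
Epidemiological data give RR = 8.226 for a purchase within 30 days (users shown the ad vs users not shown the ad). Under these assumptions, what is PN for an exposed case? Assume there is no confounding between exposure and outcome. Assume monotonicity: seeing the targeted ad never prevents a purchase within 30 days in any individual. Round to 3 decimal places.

PN ≈ 0.878

Under exogeneity and monotonicity, PN = (RR − 1) / RR = 1 − 1/RR.
PN = (8.226 − 1) / 8.226 = 7.226 / 8.226 ≈ 0.8784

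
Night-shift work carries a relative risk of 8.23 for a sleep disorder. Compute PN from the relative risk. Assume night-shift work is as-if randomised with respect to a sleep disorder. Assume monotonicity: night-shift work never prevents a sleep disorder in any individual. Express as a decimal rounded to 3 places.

Under exogeneity and monotonicity, PN = (RR − 1) / RR = 1 − 1/RR.
PN = (8.23 − 1) / 8.23 = 7.23 / 8.23 ≈ 0.8785

PN ≈ 0.878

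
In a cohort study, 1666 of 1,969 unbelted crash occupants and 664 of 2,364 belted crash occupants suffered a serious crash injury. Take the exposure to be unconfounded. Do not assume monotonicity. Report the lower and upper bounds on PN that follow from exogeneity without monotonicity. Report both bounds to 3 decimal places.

p₁ = P(outcome | exposed) = 1666/1969 = 0.84611
p₀ = P(outcome | unexposed) = 664/2364 = 0.28088
Under exogeneity alone the bounds on PN are max{0,(p₁−p₀)/p₁} ≤ PN ≤ min{1,(1−p₀)/p₁}.
  lower = (p₁ − p₀)/p₁ = 0.56523 / 0.84611 ≈ 0.6680
  upper = min{1, (1 − p₀)/p₁} = 0.71912 / 0.84611 ≈ 0.8499

0.668 ≤ PN ≤ 0.850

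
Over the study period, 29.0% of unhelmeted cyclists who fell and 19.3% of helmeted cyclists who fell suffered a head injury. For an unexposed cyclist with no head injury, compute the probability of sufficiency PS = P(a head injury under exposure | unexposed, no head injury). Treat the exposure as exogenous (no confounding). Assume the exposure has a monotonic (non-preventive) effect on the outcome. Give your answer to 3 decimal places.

p₁ = 0.29, p₀ = 0.193.
Under exogeneity and monotonicity, PS = (p₁ − p₀) / (1 − p₀).
PS = (0.29 − 0.193) / (1 − 0.193) = 0.097 / 0.807 ≈ 0.1202

PS ≈ 0.120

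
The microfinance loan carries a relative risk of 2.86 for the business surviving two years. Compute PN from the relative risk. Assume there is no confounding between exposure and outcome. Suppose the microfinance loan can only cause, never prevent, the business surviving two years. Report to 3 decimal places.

PN ≈ 0.650

Under exogeneity and monotonicity, PN = (RR − 1) / RR = 1 − 1/RR.
PN = (2.86 − 1) / 2.86 = 1.86 / 2.86 ≈ 0.6503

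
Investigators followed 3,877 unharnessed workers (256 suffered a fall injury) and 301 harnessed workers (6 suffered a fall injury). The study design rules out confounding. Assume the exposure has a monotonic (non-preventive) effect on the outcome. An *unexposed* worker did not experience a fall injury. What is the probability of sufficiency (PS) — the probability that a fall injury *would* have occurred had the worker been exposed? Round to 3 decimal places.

p₁ = P(outcome | exposed) = 256/3877 = 0.06603
p₀ = P(outcome | unexposed) = 6/301 = 0.019934
Under exogeneity and monotonicity, PS = (p₁ − p₀) / (1 − p₀).
PS = (0.06603 − 0.019934) / (1 − 0.019934) = 0.046097 / 0.98007 ≈ 0.0470

PS ≈ 0.047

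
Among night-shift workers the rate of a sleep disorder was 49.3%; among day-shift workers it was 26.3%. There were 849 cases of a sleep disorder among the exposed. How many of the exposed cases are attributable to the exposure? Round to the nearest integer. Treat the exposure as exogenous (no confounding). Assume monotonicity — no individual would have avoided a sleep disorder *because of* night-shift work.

p₁ = 0.493, p₀ = 0.263.
PN = (p₁ − p₀)/p₁ = (0.493 − 0.263) / 0.493 ≈ 0.46653.
Attributable cases ≈ PN × (exposed cases) = 0.46653 × 849 ≈ 396.09.

about 396 cases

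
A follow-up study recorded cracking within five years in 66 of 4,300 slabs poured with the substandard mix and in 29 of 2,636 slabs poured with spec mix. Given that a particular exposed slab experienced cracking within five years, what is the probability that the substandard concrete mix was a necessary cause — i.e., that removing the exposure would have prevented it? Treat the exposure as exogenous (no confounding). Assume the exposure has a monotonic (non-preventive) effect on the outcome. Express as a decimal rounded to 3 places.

p₁ = P(outcome | exposed) = 66/4300 = 0.015349
p₀ = P(outcome | unexposed) = 29/2636 = 0.011002
Under exogeneity and monotonicity, PN = (p₁ − p₀) / p₁.
PN = (0.015349 − 0.011002) / 0.015349 = 0.0043473 / 0.015349 ≈ 0.2832

PN ≈ 0.283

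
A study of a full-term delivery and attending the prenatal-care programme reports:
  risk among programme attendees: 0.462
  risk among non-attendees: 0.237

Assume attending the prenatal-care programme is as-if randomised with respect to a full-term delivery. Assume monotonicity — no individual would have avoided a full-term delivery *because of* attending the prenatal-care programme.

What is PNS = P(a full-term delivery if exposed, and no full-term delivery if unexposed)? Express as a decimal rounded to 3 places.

Let p₁ = 0.462, p₀ = 0.237.
Under exogeneity and monotonicity, PNS = p₁ − p₀.
PNS = 0.462 − 0.237 = 0.225

PNS ≈ 0.225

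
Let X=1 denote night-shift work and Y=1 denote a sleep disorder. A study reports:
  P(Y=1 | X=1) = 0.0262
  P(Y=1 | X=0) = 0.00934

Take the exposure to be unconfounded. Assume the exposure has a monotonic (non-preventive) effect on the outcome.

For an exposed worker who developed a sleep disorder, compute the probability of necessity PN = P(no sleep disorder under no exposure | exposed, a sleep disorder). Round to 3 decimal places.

Let p₁ = 0.0262, p₀ = 0.00934.
Under exogeneity and monotonicity, PN = (p₁ − p₀) / p₁.
PN = (0.0262 − 0.00934) / 0.0262 = 0.01686 / 0.0262 ≈ 0.6435

PN ≈ 0.644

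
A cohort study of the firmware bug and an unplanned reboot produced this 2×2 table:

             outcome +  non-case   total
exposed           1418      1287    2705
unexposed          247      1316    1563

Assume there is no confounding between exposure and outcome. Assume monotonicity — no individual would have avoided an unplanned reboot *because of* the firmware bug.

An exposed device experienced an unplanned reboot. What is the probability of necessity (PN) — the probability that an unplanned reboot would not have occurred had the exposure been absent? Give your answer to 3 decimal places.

p₁ = P(outcome | exposed) = 1418/2705 = 0.52421
p₀ = P(outcome | unexposed) = 247/1563 = 0.15803
Under exogeneity and monotonicity, PN = (p₁ − p₀)/p₁.
PN = (0.52421 − 0.15803) / 0.52421 ≈ 0.6985

PN ≈ 0.699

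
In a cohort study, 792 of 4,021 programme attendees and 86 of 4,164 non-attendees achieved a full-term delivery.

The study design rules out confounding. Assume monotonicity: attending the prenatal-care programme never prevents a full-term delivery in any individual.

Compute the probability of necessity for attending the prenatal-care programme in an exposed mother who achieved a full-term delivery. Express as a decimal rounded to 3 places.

PN ≈ 0.895

p₁ = P(outcome | exposed) = 792/4021 = 0.19697
p₀ = P(outcome | unexposed) = 86/4164 = 0.020653
Under exogeneity and monotonicity, PN = (p₁ − p₀) / p₁.
PN = (0.19697 − 0.020653) / 0.19697 = 0.17631 / 0.19697 ≈ 0.8951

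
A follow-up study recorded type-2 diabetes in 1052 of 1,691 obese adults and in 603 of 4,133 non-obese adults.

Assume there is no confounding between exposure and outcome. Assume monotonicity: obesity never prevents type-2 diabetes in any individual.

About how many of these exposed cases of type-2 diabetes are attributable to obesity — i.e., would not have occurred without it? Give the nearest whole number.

about 805 cases

p₁ = P(outcome | exposed) = 1052/1691 = 0.62212
p₀ = P(outcome | unexposed) = 603/4133 = 0.1459
PN = (p₁ − p₀)/p₁ = (0.62212 − 0.1459) / 0.62212 ≈ 0.76548.
Attributable cases ≈ PN × (exposed cases) = 0.76548 × 1052 ≈ 805.29.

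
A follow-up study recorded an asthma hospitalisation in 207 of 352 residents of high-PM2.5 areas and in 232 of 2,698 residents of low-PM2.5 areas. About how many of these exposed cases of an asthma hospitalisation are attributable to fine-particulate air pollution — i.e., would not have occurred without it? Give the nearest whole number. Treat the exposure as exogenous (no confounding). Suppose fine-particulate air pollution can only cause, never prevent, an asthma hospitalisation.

about 177 cases

p₁ = P(outcome | exposed) = 207/352 = 0.58807
p₀ = P(outcome | unexposed) = 232/2698 = 0.08599
PN = (p₁ − p₀)/p₁ = (0.58807 − 0.08599) / 0.58807 ≈ 0.85378.
Attributable cases ≈ PN × (exposed cases) = 0.85378 × 207 ≈ 176.73.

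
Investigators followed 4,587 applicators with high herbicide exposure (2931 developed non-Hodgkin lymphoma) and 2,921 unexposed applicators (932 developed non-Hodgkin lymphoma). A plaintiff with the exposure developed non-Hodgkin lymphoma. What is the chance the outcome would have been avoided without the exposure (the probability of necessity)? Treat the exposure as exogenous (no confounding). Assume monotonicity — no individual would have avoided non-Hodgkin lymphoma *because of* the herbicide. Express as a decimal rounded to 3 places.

p₁ = P(outcome | exposed) = 2931/4587 = 0.63898
p₀ = P(outcome | unexposed) = 932/2921 = 0.31907
Under exogeneity and monotonicity, PN = (p₁ − p₀) / p₁.
PN = (0.63898 − 0.31907) / 0.63898 = 0.31991 / 0.63898 ≈ 0.5007

PN ≈ 0.501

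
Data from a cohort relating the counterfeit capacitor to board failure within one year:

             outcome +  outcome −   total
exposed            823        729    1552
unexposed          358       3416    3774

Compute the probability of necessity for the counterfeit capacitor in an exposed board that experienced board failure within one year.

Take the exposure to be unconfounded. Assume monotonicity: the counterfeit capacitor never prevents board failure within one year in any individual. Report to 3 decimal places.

PN ≈ 0.821

p₁ = P(outcome | exposed) = 823/1552 = 0.53028
p₀ = P(outcome | unexposed) = 358/3774 = 0.09486
Under exogeneity and monotonicity, PN = (p₁ − p₀) / p₁.
PN = (0.53028 − 0.09486) / 0.53028 = 0.43542 / 0.53028 ≈ 0.8211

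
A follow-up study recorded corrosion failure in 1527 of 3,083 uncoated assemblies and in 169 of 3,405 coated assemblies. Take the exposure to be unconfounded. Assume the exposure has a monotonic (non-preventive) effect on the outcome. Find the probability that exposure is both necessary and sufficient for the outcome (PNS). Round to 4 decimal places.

PNS ≈ 0.4457

p₁ = P(outcome | exposed) = 1527/3083 = 0.4953
p₀ = P(outcome | unexposed) = 169/3405 = 0.049633
Under exogeneity and monotonicity, PNS = p₁ − p₀.
PNS = 0.4953 − 0.049633 = 0.44566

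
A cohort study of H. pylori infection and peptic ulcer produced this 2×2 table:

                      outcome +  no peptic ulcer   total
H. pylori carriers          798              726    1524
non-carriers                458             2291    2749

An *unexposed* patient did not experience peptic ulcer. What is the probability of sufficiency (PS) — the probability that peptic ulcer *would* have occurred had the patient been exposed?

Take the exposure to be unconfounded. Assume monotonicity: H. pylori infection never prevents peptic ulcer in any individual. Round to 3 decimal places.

p₁ = P(outcome | exposed) = 798/1524 = 0.52362
p₀ = P(outcome | unexposed) = 458/2749 = 0.16661
Under exogeneity and monotonicity, PS = (p₁ − p₀)/(1 − p₀).
PS = (0.52362 − 0.16661) / 0.83339 ≈ 0.4284

PS ≈ 0.428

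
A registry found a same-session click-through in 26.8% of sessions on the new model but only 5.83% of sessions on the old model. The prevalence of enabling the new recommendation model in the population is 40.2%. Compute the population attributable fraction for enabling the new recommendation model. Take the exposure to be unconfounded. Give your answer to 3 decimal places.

p₁ = 0.268, p₀ = 0.0583.
Overall risk P(Y=1) = π·p₁ + (1−π)·p₀ = 0.402×0.268 + 0.598×0.0583 = 0.1426.
Under exogeneity, PAF = [P(Y=1) − p₀] / P(Y=1).
PAF = (0.1426 − 0.0583) / 0.1426 ≈ 0.5912

PAF ≈ 0.591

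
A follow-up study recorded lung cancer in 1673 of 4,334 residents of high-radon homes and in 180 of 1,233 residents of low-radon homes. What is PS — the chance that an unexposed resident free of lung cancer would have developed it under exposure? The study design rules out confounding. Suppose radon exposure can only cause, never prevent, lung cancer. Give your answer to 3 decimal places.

PS ≈ 0.281

p₁ = P(outcome | exposed) = 1673/4334 = 0.38602
p₀ = P(outcome | unexposed) = 180/1233 = 0.14599
Under exogeneity and monotonicity, PS = (p₁ − p₀) / (1 − p₀).
PS = (0.38602 − 0.14599) / (1 − 0.14599) = 0.24003 / 0.85401 ≈ 0.2811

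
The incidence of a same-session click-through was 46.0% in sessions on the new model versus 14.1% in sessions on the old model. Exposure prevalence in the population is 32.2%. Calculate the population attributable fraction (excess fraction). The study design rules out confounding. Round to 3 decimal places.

p₁ = 0.46, p₀ = 0.141.
Overall risk P(Y=1) = π·p₁ + (1−π)·p₀ = 0.322×0.46 + 0.678×0.141 = 0.24372.
Under exogeneity, PAF = [P(Y=1) − p₀] / P(Y=1).
PAF = (0.24372 − 0.141) / 0.24372 ≈ 0.4215

PAF ≈ 0.421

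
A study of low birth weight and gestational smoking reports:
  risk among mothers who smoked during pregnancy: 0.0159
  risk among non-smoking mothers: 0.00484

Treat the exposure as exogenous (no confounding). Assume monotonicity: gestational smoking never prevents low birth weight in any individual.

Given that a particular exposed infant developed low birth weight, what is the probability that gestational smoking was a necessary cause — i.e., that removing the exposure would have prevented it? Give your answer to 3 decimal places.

PN ≈ 0.696

Let p₁ = 0.0159, p₀ = 0.00484.
Under exogeneity and monotonicity, PN = (p₁ − p₀) / p₁.
PN = (0.0159 − 0.00484) / 0.0159 = 0.01106 / 0.0159 ≈ 0.6956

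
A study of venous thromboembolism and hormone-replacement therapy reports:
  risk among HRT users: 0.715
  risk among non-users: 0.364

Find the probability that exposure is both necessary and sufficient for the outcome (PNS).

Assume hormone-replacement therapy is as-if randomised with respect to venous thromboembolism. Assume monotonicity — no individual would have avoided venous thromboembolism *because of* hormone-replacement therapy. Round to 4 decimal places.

Let p₁ = 0.715, p₀ = 0.364.
Under exogeneity and monotonicity, PNS = p₁ − p₀.
PNS = 0.715 − 0.364 = 0.351

PNS ≈ 0.3510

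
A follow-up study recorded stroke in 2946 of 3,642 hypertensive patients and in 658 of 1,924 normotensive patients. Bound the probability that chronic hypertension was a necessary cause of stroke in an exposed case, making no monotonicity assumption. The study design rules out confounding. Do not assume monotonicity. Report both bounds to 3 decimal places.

p₁ = P(outcome | exposed) = 2946/3642 = 0.8089
p₀ = P(outcome | unexposed) = 658/1924 = 0.342
Under exogeneity alone the bounds on PN are max{0,(p₁−p₀)/p₁} ≤ PN ≤ min{1,(1−p₀)/p₁}.
  lower = (p₁ − p₀)/p₁ = 0.4669 / 0.8089 ≈ 0.5772
  upper = min{1, (1 − p₀)/p₁} = 0.658 / 0.8089 ≈ 0.8135

0.577 ≤ PN ≤ 0.813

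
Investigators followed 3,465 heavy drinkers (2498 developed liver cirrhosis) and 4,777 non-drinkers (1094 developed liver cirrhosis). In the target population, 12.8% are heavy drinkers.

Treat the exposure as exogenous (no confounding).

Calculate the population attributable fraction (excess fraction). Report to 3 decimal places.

PAF ≈ 0.216

p₁ = P(outcome | exposed) = 2498/3465 = 0.72092
p₀ = P(outcome | unexposed) = 1094/4777 = 0.22901
Overall risk P(Y=1) = π·p₁ + (1−π)·p₀ = 0.128×0.72092 + 0.872×0.22901 = 0.29198.
Under exogeneity, PAF = [P(Y=1) − p₀] / P(Y=1).
PAF = (0.29198 − 0.22901) / 0.29198 ≈ 0.2156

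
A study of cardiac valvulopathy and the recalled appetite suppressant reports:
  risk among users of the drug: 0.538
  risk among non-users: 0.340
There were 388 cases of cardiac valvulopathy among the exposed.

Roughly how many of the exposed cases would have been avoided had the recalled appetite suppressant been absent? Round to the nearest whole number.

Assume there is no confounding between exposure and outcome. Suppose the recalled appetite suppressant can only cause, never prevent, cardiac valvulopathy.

Let p₁ = 0.538, p₀ = 0.34.
PN = (p₁ − p₀)/p₁ = (0.538 − 0.34) / 0.538 ≈ 0.36803.
Attributable cases ≈ PN × (exposed cases) = 0.36803 × 388 ≈ 142.80.

about 143 cases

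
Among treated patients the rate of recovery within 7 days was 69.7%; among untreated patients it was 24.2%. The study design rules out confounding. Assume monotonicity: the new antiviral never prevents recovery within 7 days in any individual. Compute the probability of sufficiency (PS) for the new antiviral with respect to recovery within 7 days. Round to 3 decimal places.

p₁ = 0.697, p₀ = 0.242.
Under exogeneity and monotonicity, PS = (p₁ − p₀) / (1 − p₀).
PS = (0.697 − 0.242) / (1 − 0.242) = 0.455 / 0.758 ≈ 0.6003

PS ≈ 0.600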